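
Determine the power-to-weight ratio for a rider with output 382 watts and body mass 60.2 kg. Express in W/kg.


P/W = 382 / 60.2 = 6.346 W/kg

6.346 W/kg


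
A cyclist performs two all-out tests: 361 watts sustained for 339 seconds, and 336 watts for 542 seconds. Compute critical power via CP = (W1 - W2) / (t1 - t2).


W1 = P1 * t1 = 361 * 339 = 122379 J
W2 = P2 * t2 = 336 * 542 = 182112 J
CP = (122379 - 182112) / (339 - 542)
= 294.25 W

294.25 W


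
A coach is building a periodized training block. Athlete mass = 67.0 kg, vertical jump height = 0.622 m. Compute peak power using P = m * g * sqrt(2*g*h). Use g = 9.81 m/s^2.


sqrt(2 * 9.81 * 0.622) = sqrt(12.20364) = 3.493371 m/s
P = 67.0 * 9.81 * 3.493371
= 2296.09 W

2296.09 W


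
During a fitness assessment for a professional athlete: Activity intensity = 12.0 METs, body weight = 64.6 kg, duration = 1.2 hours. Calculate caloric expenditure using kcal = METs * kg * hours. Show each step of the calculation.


kcal = 12.0 * 64.6 * 1.2
= 775.2 * 1.2
= 930.24 kcal

930.24 kcal


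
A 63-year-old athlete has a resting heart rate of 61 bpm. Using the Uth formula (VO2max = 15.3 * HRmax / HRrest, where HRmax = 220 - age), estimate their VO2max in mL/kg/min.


HRmax = 220 - 63 = 157 bpm
Ratio = HRmax / HRrest = 157 / 61 = 2.5738
VO2max = 15.3 * 2.5738 = 39.38 mL/kg/min

39.38 mL/kg/min


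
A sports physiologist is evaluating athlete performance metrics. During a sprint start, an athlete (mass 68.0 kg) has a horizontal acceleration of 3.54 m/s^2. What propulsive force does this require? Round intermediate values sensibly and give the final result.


Propulsive force = mass * acceleration
= 68.0 kg * 3.54 m/s^2
= 240.72 N

240.72 N


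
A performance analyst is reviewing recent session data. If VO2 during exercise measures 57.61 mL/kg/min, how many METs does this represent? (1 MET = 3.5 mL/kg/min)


METs = VO2 / 3.5 = 57.61 / 3.5 = 16.46

16.46 METs


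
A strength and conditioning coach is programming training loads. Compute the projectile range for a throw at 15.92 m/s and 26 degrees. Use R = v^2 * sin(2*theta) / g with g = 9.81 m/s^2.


Two times the angle = 52 degrees
sin(52) = 0.788011
R = 253.4464 * 0.788011 / 9.81 = 20.359 m

20.359 m


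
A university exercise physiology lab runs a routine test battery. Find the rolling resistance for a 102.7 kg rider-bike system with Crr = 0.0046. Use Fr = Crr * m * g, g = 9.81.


m * g = 102.7 * 9.81 = 1007.487 N
Fr = 0.0046 * 1007.487 = 4.634 N

4.634 N


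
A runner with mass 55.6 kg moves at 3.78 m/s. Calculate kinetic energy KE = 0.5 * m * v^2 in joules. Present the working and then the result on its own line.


v^2 = 3.78^2 = 14.2884
KE = 0.5 * 55.6 * 14.2884
= 397.22 J

397.22 J


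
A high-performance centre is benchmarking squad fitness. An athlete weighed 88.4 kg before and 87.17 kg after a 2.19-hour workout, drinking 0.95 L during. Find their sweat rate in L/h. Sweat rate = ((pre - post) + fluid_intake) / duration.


Body mass change = 1.23 kg
Total sweat loss = 1.23 + 0.95 = 2.18 L
Rate = 2.18 / 2.19 = 0.995 L/h

0.995 L/h


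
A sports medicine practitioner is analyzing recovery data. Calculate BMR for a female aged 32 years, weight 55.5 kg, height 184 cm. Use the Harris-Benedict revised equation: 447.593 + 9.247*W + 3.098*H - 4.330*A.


Substituting values:
W term = 9.247 * 55.5 = 513.2085
H term = 3.098 * 184 = 570.032
A term = 4.330 * 32 = 138.56
BMR = 1392.27 kcal/day

1392.27 kcal/day


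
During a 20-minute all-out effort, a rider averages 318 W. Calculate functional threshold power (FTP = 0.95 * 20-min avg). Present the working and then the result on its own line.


FTP = 0.95 * 318
= 302.1 W

302.1 W


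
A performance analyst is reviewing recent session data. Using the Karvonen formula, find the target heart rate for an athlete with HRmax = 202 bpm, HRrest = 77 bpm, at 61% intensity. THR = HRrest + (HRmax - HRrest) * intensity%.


HRR = 202 - 77 = 125
THR = 77 + 125 * 0.61
= 77 + 76.25
= 153.25 bpm

153.25 bpm


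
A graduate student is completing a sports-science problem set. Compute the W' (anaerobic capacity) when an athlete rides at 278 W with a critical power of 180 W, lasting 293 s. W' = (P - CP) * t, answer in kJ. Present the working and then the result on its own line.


Above-CP power = 98 W
Duration = 293 s
W' = 98 * 293 = 28714 J
Convert: 28714 / 1000 = 28.714 kJ

28.714 kJ


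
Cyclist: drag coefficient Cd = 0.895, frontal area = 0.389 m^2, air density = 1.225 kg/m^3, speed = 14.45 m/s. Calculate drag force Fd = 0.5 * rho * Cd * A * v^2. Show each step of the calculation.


v^2 = 14.45^2 = 208.8025
Fd = 0.5 * 1.225 * 0.895 * 0.389 * 208.8025
= 44.526 N

44.526 N


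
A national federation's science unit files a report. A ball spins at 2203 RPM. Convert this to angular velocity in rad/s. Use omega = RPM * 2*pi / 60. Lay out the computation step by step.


omega = 2203 * 2 * pi / 60
= 2203 * 6.28318531 / 60
= 13841.857 / 60
= 230.698 rad/s

230.698 rad/s


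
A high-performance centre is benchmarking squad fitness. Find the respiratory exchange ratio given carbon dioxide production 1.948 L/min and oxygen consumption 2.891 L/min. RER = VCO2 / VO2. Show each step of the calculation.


VCO2 = 1.948 L/min
VO2 = 2.891 L/min
RER = 1.948 / 2.891 = 0.6738

0.6738


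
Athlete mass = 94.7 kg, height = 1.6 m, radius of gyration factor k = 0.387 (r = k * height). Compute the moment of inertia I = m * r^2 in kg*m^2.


r = k * height = 0.387 * 1.6 = 0.6192 m
r^2 = 0.6192^2 = 0.383409
I = 94.7 * 0.383409 = 36.309 kg*m^2

36.309 kg*m^2


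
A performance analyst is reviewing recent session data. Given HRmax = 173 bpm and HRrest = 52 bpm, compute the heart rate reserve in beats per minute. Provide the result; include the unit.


Heart rate reserve = maximum HR minus resting HR
HRR = 173 - 52 = 121 bpm

121 bpm


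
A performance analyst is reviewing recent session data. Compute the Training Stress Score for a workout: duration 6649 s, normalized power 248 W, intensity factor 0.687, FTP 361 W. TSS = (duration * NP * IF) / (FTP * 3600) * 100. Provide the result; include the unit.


Product = 6649 * 248 * 0.687 = 1132830.024
Base = 361 * 3600 = 1299600
TSS = 1132830.024 / 1299600 * 100 = 87.17

87.17 TSS


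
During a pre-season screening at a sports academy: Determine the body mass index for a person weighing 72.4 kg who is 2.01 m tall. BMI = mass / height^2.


BMI = mass / height^2
= 72.4 / 2.01^2
= 72.4 / 4.0401
= 17.92 kg/m^2

17.92 kg/m^2


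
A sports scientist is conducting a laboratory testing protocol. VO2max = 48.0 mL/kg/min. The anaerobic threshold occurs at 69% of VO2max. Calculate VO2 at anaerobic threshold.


AT fraction = 69 / 100 = 0.69
AT VO2 = 48.0 * 0.69
= 33.12 mL/kg/min

33.12 mL/kg/min


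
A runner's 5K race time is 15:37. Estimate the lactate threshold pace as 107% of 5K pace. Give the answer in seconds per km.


Total race time = 15*60 + 37 = 937 seconds
5K pace = 937 / 5 = 187.4 sec/km
LT pace = 187.4 * 1.07 = 200.52 sec/km

200.52 s/km


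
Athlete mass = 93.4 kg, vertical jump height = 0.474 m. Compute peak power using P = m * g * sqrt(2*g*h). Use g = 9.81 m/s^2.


sqrt(2 * 9.81 * 0.474) = sqrt(9.29988) = 3.04957 m/s
P = 93.4 * 9.81 * 3.04957
= 2794.18 W

2794.18 W


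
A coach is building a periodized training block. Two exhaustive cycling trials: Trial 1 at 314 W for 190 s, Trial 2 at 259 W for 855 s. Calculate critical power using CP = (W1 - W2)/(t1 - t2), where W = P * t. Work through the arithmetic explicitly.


W1 = 314 * 190 = 59660 J
W2 = 259 * 855 = 221445 J
CP = (59660 - 221445) / (190 - 855)
= -161785 / -665
= 243.29 W

243.29 W


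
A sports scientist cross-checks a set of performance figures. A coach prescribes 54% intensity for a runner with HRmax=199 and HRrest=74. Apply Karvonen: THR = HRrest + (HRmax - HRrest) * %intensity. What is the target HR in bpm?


Heart rate reserve = 199 - 74 = 125
Intensity fraction = 54 / 100 = 0.54
THR = 74 + 125 * 0.54 = 141.5 bpm

141.5 bpm


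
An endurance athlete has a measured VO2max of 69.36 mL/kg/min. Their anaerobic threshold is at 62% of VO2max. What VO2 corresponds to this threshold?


Anaerobic threshold VO2 = VO2max * 62%
= 69.36 * 0.62
= 43.0 mL/kg/min

43.0 mL/kg/min


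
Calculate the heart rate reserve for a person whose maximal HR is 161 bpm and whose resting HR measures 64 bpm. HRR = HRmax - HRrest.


HRmax = 161 bpm
HRrest = 64 bpm
HRR = 161 - 64 = 97 bpm

97 bpm


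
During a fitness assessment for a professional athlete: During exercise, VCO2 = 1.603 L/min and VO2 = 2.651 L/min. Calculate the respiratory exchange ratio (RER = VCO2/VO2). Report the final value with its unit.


RER = VCO2 / VO2
= 1.603 / 2.651
= 0.6047

0.6047


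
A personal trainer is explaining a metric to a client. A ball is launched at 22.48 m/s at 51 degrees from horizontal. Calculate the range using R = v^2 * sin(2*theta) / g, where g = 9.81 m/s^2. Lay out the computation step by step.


sin(2 * 51) = sin(102) = 0.978148
v^2 = 22.48^2 = 505.3504
R = 505.3504 * 0.978148 / 9.81
= 50.388 m

50.388 m


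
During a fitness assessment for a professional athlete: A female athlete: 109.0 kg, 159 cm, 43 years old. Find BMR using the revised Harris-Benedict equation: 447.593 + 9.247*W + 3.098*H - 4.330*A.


Intercept = 447.593
Weight contribution = 9.247 * 109.0 = 1007.923
Height contribution = 3.098 * 159 = 492.582
Age contribution = 4.33 * 43 = 186.19
BMR = 447.593 + 1007.923 + 492.582 - 186.19
= 1761.91 kcal/day

1761.91 kcal/day


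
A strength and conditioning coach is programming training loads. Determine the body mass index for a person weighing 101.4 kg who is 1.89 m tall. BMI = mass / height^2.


BMI = mass / height^2
= 101.4 / 1.89^2
= 101.4 / 3.5721
= 28.39 kg/m^2

28.39 kg/m^2


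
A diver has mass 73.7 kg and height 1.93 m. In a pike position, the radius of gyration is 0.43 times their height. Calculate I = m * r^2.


r = 0.43 * 1.93 = 0.8299 m
I = m * r^2 = 73.7 * 0.688734 = 50.76 kg*m^2

50.76 kg*m^2


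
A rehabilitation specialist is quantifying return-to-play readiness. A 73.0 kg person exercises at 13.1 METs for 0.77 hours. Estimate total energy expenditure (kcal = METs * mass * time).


Energy = METs * mass(kg) * time(h)
= 13.1 * 73.0 * 0.77
= 736.35 kcal

736.35 kcal


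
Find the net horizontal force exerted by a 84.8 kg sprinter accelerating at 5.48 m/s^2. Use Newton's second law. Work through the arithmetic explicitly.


Newton's second law: F = m * a
F = 84.8 * 5.48 = 464.7 N

464.7 N


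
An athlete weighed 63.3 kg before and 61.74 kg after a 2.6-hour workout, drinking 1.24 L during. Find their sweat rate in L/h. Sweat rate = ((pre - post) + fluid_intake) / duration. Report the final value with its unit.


Body mass change = 1.56 kg
Total sweat loss = 1.56 + 1.24 = 2.8 L
Rate = 2.8 / 2.6 = 1.077 L/h

1.077 L/h


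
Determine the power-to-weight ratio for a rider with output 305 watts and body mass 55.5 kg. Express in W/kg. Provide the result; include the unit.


P/W = 305 / 55.5 = 5.495 W/kg

5.495 W/kg


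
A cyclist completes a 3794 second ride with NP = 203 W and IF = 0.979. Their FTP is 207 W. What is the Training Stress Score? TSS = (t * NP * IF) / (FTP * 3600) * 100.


t * NP * IF = 3794 * 203 * 0.979 = 754008.178
FTP * 3600 = 745200
TSS = (754008.178 / 745200) * 100 = 101.18

101.18 TSS


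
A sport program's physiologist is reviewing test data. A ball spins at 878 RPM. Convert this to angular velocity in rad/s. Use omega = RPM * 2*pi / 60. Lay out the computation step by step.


omega = 878 * 2 * pi / 60
= 878 * 6.28318531 / 60
= 5516.637 / 60
= 91.944 rad/s

91.944 rad/s


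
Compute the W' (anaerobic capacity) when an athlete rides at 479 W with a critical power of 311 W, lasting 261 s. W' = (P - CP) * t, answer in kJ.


Above-CP power = 168 W
Duration = 261 s
W' = 168 * 261 = 43848 J
Convert: 43848 / 1000 = 43.848 kJ

43.848 kJ


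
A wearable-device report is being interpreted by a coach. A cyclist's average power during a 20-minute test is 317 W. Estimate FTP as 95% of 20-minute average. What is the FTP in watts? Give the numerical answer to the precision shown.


FTP = 20-min power * 0.95
= 317 * 0.95
= 301.15 W

301.15 W


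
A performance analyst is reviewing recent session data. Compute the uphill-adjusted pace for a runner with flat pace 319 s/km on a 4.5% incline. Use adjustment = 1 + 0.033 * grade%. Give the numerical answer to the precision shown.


Adjustment factor = 1 + 0.033 * 4.5 = 1.1485
Grade-adjusted pace = 319 * 1.1485 = 366.37 s/km

366.37 s/km


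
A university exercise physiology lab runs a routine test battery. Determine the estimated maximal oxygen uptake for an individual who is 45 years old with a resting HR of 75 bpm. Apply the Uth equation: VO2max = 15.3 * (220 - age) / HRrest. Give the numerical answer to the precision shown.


HRmax = 220 - 45 = 175
VO2max = 15.3 * (175 / 75)
= 15.3 * 2.3333
= 35.7 mL/kg/min

35.7 mL/kg/min


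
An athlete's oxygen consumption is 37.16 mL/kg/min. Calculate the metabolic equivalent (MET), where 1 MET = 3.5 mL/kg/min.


MET = VO2 / 3.5
= 37.16 / 3.5
= 10.62 METs

10.62 METs


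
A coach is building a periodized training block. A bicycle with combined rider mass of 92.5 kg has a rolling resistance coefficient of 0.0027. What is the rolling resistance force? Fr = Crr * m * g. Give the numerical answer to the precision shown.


Fr = 0.0027 * 92.5 * 9.81
= 0.24975 * 9.81
= 2.45 N

2.45 N


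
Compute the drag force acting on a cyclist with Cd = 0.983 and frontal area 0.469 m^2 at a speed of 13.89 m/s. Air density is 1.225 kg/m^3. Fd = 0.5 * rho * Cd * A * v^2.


Step 1: v^2 = 192.9321
Step 2: Fd = 0.5 * 1.225 * 0.983 * 0.469 * 192.9321
= 54.48 N

54.48 N


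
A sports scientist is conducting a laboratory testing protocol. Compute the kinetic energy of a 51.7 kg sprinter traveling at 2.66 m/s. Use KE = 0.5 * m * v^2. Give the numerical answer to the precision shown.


Velocity squared = 7.0756
KE = 0.5 * 51.7 * 7.0756 = 182.9 J

182.9 J


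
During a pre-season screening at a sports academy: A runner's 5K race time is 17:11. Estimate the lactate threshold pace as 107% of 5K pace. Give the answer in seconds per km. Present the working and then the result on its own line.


Total race time = 17*60 + 11 = 1031 seconds
5K pace = 1031 / 5 = 206.2 sec/km
LT pace = 206.2 * 1.07 = 220.63 sec/km

220.63 s/km


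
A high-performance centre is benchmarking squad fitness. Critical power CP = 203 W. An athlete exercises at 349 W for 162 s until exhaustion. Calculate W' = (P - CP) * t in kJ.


P - CP = 349 - 203 = 146 W
W' = 146 * 162 = 23652 J
= 23652 / 1000 = 23.652 kJ

23.652 kJ


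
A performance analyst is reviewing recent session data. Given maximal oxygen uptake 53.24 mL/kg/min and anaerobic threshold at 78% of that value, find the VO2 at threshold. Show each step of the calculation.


Percentage as decimal = 0.78
VO2 at AT = 53.24 * 0.78 = 41.53 mL/kg/min

41.53 mL/kg/min


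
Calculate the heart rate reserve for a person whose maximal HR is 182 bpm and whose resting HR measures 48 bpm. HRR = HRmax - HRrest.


HRmax = 182 bpm
HRrest = 48 bpm
HRR = 182 - 48 = 134 bpm

134 bpm


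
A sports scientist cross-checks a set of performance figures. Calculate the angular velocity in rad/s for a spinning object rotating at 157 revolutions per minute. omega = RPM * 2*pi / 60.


omega = RPM * 2*pi / 60
= 157 * 6.28318531 / 60
= 16.441 rad/s

16.441 rad/s


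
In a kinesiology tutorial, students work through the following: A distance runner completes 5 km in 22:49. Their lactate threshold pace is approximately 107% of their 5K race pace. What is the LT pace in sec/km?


Convert to seconds: 22 min 49 s = 1369 s
Pace per km = 1369 / 5 = 273.8 s/km
LT pace = 273.8 * 1.07 = 292.97 s/km

292.97 s/km


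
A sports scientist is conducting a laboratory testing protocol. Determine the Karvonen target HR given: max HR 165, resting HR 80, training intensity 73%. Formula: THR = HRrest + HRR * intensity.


HRR = HRmax - HRrest = 165 - 80 = 85
THR = 80 + 85 * 0.73
= 142.05 bpm

142.05 bpm


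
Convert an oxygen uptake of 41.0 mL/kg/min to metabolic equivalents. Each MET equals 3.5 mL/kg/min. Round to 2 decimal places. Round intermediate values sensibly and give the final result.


One MET = 3.5 mL/kg/min
Number of METs = 41.0 / 3.5
= 11.71 METs

11.71 METs


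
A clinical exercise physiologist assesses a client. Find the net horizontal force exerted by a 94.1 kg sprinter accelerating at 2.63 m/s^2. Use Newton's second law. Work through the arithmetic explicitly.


Newton's second law: F = m * a
F = 94.1 * 2.63 = 247.48 N

247.48 N


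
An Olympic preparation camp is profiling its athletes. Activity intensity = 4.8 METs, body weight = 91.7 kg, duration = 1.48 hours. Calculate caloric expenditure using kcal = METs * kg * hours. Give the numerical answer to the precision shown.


kcal = 4.8 * 91.7 * 1.48
= 440.16 * 1.48
= 651.44 kcal

651.44 kcal


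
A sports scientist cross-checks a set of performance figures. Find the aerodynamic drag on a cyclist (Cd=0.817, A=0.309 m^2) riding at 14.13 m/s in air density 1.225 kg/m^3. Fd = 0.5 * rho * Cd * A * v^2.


Fd = 0.5 * 1.225 * 0.817 * 0.309 * 14.13^2
= 0.5 * 1.225 * 0.817 * 0.309 * 199.6569
= 30.872 N

30.872 N


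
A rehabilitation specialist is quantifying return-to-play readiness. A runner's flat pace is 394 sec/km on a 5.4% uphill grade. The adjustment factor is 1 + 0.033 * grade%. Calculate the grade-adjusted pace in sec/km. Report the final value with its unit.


Factor = 1 + 0.033 * 5.4 = 1.1782
Adjusted pace = 394 * 1.1782
= 464.21 sec/km

464.21 s/km


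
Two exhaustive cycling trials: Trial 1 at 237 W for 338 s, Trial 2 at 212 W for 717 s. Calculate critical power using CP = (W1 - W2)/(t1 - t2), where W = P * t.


W1 = 237 * 338 = 80106 J
W2 = 212 * 717 = 152004 J
CP = (80106 - 152004) / (338 - 717)
= -71898 / -379
= 189.7 W

189.7 W


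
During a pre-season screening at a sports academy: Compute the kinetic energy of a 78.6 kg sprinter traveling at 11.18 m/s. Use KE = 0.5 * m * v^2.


Velocity squared = 124.9924
KE = 0.5 * 78.6 * 124.9924 = 4912.2 J

4912.2 J


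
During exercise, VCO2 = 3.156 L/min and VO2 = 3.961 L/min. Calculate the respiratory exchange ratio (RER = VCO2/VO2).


RER = VCO2 / VO2
= 3.156 / 3.961
= 0.7968

0.7968


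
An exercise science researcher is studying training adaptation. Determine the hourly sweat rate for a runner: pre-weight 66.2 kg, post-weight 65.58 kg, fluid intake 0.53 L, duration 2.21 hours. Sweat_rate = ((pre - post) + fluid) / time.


Mass lost = 66.2 - 65.58 = 0.62 kg
Add fluid consumed: 0.62 + 0.53 = 1.15 L total sweat
Sweat rate = 1.15 / 2.21 = 0.52 L/h

0.52 L/h


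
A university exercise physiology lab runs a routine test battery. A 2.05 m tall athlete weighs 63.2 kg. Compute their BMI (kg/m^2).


height^2 = 4.2025 m^2
BMI = 63.2 / 4.2025 = 15.04 kg/m^2

15.04 kg/m^2


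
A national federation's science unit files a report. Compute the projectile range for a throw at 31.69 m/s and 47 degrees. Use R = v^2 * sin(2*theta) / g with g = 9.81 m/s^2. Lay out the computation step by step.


Two times the angle = 94 degrees
sin(94) = 0.997564
R = 1004.2561 * 0.997564 / 9.81 = 102.121 m

102.121 m


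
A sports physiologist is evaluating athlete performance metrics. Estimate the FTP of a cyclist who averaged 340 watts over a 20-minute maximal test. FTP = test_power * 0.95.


FTP = 340 * 0.95 = 323.0 W

323.0 W


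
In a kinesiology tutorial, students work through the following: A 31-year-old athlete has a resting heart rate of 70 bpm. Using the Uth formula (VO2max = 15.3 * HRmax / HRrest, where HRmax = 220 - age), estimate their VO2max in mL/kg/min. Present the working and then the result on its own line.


HRmax = 220 - 31 = 189 bpm
Ratio = HRmax / HRrest = 189 / 70 = 2.7
VO2max = 15.3 * 2.7 = 41.31 mL/kg/min

41.31 mL/kg/min


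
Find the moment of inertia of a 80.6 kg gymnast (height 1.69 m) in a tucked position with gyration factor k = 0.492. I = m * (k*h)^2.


Radius of gyration = 0.492 * 1.69 = 0.83148 m
I = 80.6 * 0.83148^2
= 80.6 * 0.691359
= 55.724 kg*m^2

55.724 kg*m^2


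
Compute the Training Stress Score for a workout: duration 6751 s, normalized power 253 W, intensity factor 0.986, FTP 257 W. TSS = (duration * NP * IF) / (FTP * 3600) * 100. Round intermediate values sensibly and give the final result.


Product = 6751 * 253 * 0.986 = 1684090.958
Base = 257 * 3600 = 925200
TSS = 1684090.958 / 925200 * 100 = 182.02

182.02 TSS


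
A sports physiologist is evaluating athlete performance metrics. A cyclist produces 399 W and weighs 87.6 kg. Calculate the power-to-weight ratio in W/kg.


P/W = power / mass
= 399 / 87.6
= 4.555 W/kg

4.555 W/kg


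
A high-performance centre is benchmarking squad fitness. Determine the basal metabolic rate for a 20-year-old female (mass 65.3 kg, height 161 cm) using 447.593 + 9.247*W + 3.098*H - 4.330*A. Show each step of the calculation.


BMR = 447.593 + 9.247*65.3 + 3.098*161 - 4.330*20
= 1463.6 kcal/day

1463.6 kcal/day


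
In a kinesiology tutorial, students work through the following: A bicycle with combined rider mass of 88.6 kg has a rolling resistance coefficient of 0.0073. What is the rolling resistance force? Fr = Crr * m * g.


Fr = 0.0073 * 88.6 * 9.81
= 0.64678 * 9.81
= 6.345 N

6.345 N


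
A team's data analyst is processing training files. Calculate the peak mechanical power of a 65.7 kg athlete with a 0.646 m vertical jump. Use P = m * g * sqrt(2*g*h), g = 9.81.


First, sqrt(2gh) = sqrt(2 * 9.81 * 0.646)
= sqrt(12.67452) = 3.560129 m/s
Power = 65.7 * 9.81 * 3.560129 = 2294.56 W

2294.56 W


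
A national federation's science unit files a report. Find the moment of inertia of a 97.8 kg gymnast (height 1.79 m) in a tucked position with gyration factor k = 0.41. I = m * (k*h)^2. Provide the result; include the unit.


Radius of gyration = 0.41 * 1.79 = 0.7339 m
I = 97.8 * 0.7339^2
= 97.8 * 0.538609
= 52.676 kg*m^2

52.676 kg*m^2


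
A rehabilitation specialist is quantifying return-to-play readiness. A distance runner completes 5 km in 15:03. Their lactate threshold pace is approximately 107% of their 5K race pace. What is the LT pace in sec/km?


Convert to seconds: 15 min 3 s = 903 s
Pace per km = 903 / 5 = 180.6 s/km
LT pace = 180.6 * 1.07 = 193.24 s/km

193.24 s/km


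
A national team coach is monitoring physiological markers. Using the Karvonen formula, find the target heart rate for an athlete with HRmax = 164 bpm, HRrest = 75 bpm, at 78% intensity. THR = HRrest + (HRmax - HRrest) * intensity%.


HRR = 164 - 75 = 89
THR = 75 + 89 * 0.78
= 75 + 69.42
= 144.42 bpm

144.42 bpm


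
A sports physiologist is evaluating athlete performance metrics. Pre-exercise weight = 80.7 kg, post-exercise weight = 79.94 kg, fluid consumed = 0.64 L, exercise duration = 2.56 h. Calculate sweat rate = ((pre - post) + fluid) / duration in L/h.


Weight loss = 80.7 - 79.94 = 0.76 kg (approx L)
Total sweat = 0.76 + 0.64 = 1.4 L
Sweat rate = 1.4 / 2.56 = 0.547 L/h

0.547 L/h


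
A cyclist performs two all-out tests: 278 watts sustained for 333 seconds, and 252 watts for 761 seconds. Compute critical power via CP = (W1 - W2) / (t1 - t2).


W1 = P1 * t1 = 278 * 333 = 92574 J
W2 = P2 * t2 = 252 * 761 = 191772 J
CP = (92574 - 191772) / (333 - 761)
= 231.77 W

231.77 W


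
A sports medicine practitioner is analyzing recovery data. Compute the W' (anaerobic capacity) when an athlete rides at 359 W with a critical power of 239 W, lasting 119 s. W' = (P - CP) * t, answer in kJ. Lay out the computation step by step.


Above-CP power = 120 W
Duration = 119 s
W' = 120 * 119 = 14280 J
Convert: 14280 / 1000 = 14.28 kJ

14.28 kJ


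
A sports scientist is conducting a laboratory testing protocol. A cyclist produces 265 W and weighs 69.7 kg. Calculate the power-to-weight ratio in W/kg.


P/W = power / mass
= 265 / 69.7
= 3.802 W/kg

3.802 W/kg


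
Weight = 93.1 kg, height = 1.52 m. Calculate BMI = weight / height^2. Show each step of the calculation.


height^2 = 1.52^2 = 2.3104
BMI = 93.1 / 2.3104 = 40.3 kg/m^2

40.3 kg/m^2


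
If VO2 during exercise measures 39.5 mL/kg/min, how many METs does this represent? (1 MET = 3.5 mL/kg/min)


METs = VO2 / 3.5 = 39.5 / 3.5 = 11.29

11.29 METs


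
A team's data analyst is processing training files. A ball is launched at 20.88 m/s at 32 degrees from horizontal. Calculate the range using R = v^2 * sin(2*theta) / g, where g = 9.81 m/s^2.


sin(2 * 32) = sin(64) = 0.898794
v^2 = 20.88^2 = 435.9744
R = 435.9744 * 0.898794 / 9.81
= 39.944 m

39.944 m


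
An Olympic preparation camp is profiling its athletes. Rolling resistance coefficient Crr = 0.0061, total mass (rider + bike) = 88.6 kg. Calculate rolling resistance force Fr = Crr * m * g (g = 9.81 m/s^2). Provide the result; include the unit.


Fr = Crr * m * g
= 0.0061 * 88.6 * 9.81
= 5.302 N

5.302 N


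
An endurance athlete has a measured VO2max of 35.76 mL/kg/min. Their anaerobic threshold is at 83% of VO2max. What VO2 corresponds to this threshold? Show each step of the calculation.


Anaerobic threshold VO2 = VO2max * 83%
= 35.76 * 0.83
= 29.68 mL/kg/min

29.68 mL/kg/min


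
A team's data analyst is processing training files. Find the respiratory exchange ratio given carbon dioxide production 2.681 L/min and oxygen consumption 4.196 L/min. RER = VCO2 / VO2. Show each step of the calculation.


VCO2 = 2.681 L/min
VO2 = 4.196 L/min
RER = 2.681 / 4.196 = 0.6389

0.6389


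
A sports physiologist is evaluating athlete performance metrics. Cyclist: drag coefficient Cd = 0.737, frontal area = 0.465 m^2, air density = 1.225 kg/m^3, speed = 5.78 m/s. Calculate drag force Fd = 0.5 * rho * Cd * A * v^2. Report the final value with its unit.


v^2 = 5.78^2 = 33.4084
Fd = 0.5 * 1.225 * 0.737 * 0.465 * 33.4084
= 7.013 N

7.013 N


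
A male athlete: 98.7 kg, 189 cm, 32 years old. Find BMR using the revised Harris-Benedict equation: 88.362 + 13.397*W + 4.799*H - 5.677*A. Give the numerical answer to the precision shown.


Intercept = 88.362
Weight contribution = 13.397 * 98.7 = 1322.2839
Height contribution = 4.799 * 189 = 907.011
Age contribution = 5.677 * 32 = 181.664
BMR = 88.362 + 1322.2839 + 907.011 - 181.664
= 2135.99 kcal/day

2135.99 kcal/day


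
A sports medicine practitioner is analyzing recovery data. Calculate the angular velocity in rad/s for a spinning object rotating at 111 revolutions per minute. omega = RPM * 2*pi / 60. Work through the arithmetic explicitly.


omega = RPM * 2*pi / 60
= 111 * 6.28318531 / 60
= 11.624 rad/s

11.624 rad/s


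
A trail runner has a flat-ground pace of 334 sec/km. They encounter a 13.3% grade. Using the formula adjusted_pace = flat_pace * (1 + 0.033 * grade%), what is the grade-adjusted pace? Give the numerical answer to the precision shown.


Grade factor = 1 + 0.033 * 13.3 = 1.4389
Adjusted = 334 * 1.4389 = 480.59 sec/km

480.59 s/km


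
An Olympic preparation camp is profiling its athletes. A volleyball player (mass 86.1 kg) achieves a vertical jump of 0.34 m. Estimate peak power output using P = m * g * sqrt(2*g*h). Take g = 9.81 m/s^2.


2 * g * h = 2 * 9.81 * 0.34 = 6.6708
sqrt(6.6708) = 2.582789 m/s
P = 86.1 * 9.81 * 2.582789 = 2181.53 W

2181.53 W


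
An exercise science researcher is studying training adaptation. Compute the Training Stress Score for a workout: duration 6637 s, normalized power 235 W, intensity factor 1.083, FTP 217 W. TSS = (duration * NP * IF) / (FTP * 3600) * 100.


Product = 6637 * 235 * 1.083 = 1689149.685
Base = 217 * 3600 = 781200
TSS = 1689149.685 / 781200 * 100 = 216.22

216.22 TSS


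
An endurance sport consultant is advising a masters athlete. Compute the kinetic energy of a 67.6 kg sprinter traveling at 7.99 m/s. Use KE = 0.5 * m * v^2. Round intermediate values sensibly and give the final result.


Velocity squared = 63.8401
KE = 0.5 * 67.6 * 63.8401 = 2157.8 J

2157.8 J


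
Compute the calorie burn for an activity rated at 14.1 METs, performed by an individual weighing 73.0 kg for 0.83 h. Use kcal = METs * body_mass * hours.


Product of METs and mass = 14.1 * 73.0 = 1029.3
Total kcal = 1029.3 * 0.83 = 854.32 kcal

854.32 kcal


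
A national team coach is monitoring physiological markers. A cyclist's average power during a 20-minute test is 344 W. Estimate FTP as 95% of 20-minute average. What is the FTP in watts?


FTP = 20-min power * 0.95
= 344 * 0.95
= 326.8 W

326.8 W


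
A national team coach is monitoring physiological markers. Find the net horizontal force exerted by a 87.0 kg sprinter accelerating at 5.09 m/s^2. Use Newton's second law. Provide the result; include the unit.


Newton's second law: F = m * a
F = 87.0 * 5.09 = 442.83 N

442.83 N


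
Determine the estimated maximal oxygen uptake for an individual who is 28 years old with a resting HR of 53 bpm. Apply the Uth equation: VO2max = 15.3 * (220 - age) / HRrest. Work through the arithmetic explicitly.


HRmax = 220 - 28 = 192
VO2max = 15.3 * (192 / 53)
= 15.3 * 3.6226
= 55.43 mL/kg/min

55.43 mL/kg/min


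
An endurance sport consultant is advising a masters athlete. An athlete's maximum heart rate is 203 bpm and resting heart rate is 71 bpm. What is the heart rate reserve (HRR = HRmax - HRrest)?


HRR = HRmax - HRrest
= 203 - 71
= 132 bpm

132 bpm


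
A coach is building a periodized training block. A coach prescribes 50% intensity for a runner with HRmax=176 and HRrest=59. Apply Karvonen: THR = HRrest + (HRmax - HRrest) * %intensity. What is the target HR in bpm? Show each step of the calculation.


Heart rate reserve = 176 - 59 = 117
Intensity fraction = 50 / 100 = 0.5
THR = 59 + 117 * 0.5 = 117.5 bpm

117.5 bpm


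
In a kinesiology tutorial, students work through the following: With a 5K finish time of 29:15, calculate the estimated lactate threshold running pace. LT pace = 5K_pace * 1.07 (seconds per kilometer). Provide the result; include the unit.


Race duration = 1755 s for 5 km
Average pace = 1755 / 5 = 351.0 s/km
LT pace = 351.0 * 1.07
= 375.57 s/km

375.57 s/km


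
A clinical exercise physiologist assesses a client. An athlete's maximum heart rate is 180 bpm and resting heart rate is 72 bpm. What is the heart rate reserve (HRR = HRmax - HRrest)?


HRR = HRmax - HRrest
= 180 - 72
= 108 bpm

108 bpm


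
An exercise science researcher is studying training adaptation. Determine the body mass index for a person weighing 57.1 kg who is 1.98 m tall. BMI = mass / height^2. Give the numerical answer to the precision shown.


BMI = mass / height^2
= 57.1 / 1.98^2
= 57.1 / 3.9204
= 14.56 kg/m^2

14.56 kg/m^2


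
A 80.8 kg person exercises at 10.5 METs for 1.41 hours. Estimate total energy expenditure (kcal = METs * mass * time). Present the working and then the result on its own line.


Energy = METs * mass(kg) * time(h)
= 10.5 * 80.8 * 1.41
= 1196.24 kcal

1196.24 kcal


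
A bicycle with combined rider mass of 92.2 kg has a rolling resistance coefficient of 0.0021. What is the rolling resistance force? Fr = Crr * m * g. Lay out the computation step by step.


Fr = 0.0021 * 92.2 * 9.81
= 0.19362 * 9.81
= 1.899 N

1.899 N


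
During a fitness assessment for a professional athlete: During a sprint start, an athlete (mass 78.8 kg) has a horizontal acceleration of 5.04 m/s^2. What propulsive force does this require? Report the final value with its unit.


Propulsive force = mass * acceleration
= 78.8 kg * 5.04 m/s^2
= 397.15 N

397.15 N


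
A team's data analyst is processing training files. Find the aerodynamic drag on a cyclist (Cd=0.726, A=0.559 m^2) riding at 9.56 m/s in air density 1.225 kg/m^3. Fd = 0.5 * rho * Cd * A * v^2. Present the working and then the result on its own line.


Fd = 0.5 * 1.225 * 0.726 * 0.559 * 9.56^2
= 0.5 * 1.225 * 0.726 * 0.559 * 91.3936
= 22.718 N

22.718 N


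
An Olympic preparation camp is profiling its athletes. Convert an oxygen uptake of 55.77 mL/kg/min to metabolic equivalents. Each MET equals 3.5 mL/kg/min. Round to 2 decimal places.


One MET = 3.5 mL/kg/min
Number of METs = 55.77 / 3.5
= 15.93 METs

15.93 METs


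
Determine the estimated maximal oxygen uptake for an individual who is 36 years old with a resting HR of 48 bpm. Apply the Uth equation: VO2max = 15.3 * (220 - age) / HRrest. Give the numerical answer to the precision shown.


HRmax = 220 - 36 = 184
VO2max = 15.3 * (184 / 48)
= 15.3 * 3.8333
= 58.65 mL/kg/min

58.65 mL/kg/min


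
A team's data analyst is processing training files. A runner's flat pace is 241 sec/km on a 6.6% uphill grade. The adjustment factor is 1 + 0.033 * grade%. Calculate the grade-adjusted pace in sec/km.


Factor = 1 + 0.033 * 6.6 = 1.2178
Adjusted pace = 241 * 1.2178
= 293.49 sec/km

293.49 s/km


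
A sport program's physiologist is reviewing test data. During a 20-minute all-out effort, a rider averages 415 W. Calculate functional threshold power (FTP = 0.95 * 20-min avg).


FTP = 0.95 * 415
= 394.25 W

394.25 W


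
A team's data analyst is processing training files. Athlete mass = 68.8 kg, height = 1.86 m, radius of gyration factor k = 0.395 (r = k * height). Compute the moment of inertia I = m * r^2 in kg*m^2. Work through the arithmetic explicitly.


r = k * height = 0.395 * 1.86 = 0.7347 m
r^2 = 0.7347^2 = 0.539784
I = 68.8 * 0.539784 = 37.137 kg*m^2

37.137 kg*m^2


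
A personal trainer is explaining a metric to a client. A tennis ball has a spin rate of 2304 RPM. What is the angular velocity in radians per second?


Convert RPM to rad/s: multiply by 2*pi and divide by 60
omega = 2304 * 2 * pi / 60
= 241.274 rad/s

241.274 rad/s


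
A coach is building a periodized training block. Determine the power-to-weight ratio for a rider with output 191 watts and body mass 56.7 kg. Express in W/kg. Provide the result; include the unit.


P/W = 191 / 56.7 = 3.369 W/kg

3.369 W/kg


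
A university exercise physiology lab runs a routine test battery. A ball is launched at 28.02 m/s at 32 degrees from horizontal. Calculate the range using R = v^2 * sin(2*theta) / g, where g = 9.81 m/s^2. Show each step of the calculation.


sin(2 * 32) = sin(64) = 0.898794
v^2 = 28.02^2 = 785.1204
R = 785.1204 * 0.898794 / 9.81
= 71.933 m

71.933 m


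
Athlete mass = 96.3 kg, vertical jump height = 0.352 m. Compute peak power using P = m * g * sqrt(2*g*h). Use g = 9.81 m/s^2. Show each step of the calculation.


sqrt(2 * 9.81 * 0.352) = sqrt(6.90624) = 2.627973 m/s
P = 96.3 * 9.81 * 2.627973
= 2482.65 W

2482.65 W


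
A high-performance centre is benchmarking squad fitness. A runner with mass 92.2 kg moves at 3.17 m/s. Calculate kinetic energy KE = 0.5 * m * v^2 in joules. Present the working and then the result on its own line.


v^2 = 3.17^2 = 10.0489
KE = 0.5 * 92.2 * 10.0489
= 463.25 J

463.25 J


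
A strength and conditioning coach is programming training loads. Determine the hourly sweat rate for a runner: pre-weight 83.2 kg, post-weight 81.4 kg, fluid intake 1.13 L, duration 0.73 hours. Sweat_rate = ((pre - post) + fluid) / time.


Mass lost = 83.2 - 81.4 = 1.8 kg
Add fluid consumed: 1.8 + 1.13 = 2.93 L total sweat
Sweat rate = 2.93 / 0.73 = 4.014 L/h

4.014 L/h


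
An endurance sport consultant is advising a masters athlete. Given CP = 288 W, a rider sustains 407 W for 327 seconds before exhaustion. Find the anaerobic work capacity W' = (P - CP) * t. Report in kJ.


Excess power = 407 - 288 = 119 W
Work above CP = 119 * 327 = 38913 J
W' = 38.913 kJ

38.913 kJ


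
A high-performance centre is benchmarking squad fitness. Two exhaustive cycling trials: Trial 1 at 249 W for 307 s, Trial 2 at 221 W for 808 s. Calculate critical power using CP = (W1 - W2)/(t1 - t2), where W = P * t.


W1 = 249 * 307 = 76443 J
W2 = 221 * 808 = 178568 J
CP = (76443 - 178568) / (307 - 808)
= -102125 / -501
= 203.84 W

203.84 W


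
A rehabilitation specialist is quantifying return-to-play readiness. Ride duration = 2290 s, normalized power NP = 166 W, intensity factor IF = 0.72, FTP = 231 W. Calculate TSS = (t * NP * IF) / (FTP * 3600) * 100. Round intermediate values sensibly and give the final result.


Numerator = 2290 * 166 * 0.72 = 273700.8
Denominator = 231 * 3600 = 831600
TSS = 273700.8 / 831600 * 100
= 32.91

32.91 TSS


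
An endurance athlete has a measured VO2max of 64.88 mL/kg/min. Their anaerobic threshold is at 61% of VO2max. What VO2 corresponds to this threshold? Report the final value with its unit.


Anaerobic threshold VO2 = VO2max * 61%
= 64.88 * 0.61
= 39.58 mL/kg/min

39.58 mL/kg/min


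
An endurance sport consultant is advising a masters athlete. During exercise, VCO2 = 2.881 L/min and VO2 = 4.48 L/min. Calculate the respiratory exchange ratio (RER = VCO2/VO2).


RER = VCO2 / VO2
= 2.881 / 4.48
= 0.6431

0.6431


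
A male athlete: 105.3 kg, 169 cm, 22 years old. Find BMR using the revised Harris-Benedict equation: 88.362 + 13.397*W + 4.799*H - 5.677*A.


Intercept = 88.362
Weight contribution = 13.397 * 105.3 = 1410.7041
Height contribution = 4.799 * 169 = 811.031
Age contribution = 5.677 * 22 = 124.894
BMR = 88.362 + 1410.7041 + 811.031 - 124.894
= 2185.2 kcal/day

2185.2 kcal/day


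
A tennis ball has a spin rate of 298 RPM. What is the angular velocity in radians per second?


Convert RPM to rad/s: multiply by 2*pi and divide by 60
omega = 298 * 2 * pi / 60
= 31.206 rad/s

31.206 rad/s


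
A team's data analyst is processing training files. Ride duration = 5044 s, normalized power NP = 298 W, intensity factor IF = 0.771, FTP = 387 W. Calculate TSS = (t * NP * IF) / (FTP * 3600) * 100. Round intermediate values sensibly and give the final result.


Numerator = 5044 * 298 * 0.771 = 1158899.352
Denominator = 387 * 3600 = 1393200
TSS = 1158899.352 / 1393200 * 100
= 83.18

83.18 TSS


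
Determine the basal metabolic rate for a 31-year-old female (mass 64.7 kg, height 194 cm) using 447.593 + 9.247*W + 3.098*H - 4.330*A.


BMR = 447.593 + 9.247*64.7 + 3.098*194 - 4.330*31
= 1512.66 kcal/day

1512.66 kcal/day


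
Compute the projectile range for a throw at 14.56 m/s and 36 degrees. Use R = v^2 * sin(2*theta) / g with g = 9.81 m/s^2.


Two times the angle = 72 degrees
sin(72) = 0.951057
R = 211.9936 * 0.951057 / 9.81 = 20.552 m

20.552 m


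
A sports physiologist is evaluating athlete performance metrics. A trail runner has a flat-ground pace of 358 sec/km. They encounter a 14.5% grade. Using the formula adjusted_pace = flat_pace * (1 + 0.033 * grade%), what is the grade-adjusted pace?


Grade factor = 1 + 0.033 * 14.5 = 1.4785
Adjusted = 358 * 1.4785 = 529.3 sec/km

529.3 s/km


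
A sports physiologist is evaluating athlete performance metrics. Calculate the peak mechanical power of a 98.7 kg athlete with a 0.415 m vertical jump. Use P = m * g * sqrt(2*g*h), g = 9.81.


First, sqrt(2gh) = sqrt(2 * 9.81 * 0.415)
= sqrt(8.1423) = 2.853472 m/s
Power = 98.7 * 9.81 * 2.853472 = 2762.87 W

2762.87 W


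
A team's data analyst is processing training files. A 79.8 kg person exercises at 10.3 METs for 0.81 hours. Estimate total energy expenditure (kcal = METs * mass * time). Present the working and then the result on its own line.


Energy = METs * mass(kg) * time(h)
= 10.3 * 79.8 * 0.81
= 665.77 kcal

665.77 kcal


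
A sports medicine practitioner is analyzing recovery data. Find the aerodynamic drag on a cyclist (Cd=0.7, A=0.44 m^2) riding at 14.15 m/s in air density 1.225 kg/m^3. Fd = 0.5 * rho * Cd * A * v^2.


Fd = 0.5 * 1.225 * 0.7 * 0.44 * 14.15^2
= 0.5 * 1.225 * 0.7 * 0.44 * 200.2225
= 37.772 N

37.772 N
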